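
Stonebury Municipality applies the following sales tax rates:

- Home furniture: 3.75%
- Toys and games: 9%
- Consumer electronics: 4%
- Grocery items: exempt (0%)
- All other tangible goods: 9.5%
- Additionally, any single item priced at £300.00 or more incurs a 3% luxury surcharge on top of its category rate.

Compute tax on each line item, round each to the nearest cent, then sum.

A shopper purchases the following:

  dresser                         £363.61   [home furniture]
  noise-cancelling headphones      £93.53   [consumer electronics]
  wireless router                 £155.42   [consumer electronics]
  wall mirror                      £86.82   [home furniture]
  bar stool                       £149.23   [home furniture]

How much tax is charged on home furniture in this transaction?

Dresser £363.61: home furniture → 3.75% + 3% surcharge = 6.75% → £24.54
Wall mirror £86.82: home furniture → 3.75% → £3.26
Bar stool £149.23: home furniture → 3.75% → £5.60
Tax on home furniture = £24.54 + £3.26 + £5.60 = £33.40

£33.40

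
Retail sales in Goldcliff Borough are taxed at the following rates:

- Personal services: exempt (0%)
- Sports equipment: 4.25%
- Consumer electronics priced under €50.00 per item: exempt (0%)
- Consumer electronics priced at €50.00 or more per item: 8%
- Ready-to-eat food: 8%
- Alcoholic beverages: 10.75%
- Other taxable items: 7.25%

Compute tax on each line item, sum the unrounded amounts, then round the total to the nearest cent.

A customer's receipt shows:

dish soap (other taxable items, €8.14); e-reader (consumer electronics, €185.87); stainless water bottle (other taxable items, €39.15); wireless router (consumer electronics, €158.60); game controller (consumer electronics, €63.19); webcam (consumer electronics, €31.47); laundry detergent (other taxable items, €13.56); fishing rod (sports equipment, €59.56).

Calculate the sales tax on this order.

€39.56

Dish soap €8.14: other taxable items → 7.25% → €0.59015
E-reader €185.87: consumer electronics, €50.00 or more → 8% → €14.8696
Stainless water bottle €39.15: other taxable items → 7.25% → €2.838375
Wireless router €158.60: consumer electronics, €50.00 or more → 8% → €12.688
Game controller €63.19: consumer electronics, €50.00 or more → 8% → €5.0552
Webcam €31.47: consumer electronics, under €50.00 → 0% → €0.00
Laundry detergent €13.56: other taxable items → 7.25% → €0.9831
Fishing rod €59.56: sports equipment → 4.25% → €2.5313
Unrounded tax sum = €39.555725 → €39.56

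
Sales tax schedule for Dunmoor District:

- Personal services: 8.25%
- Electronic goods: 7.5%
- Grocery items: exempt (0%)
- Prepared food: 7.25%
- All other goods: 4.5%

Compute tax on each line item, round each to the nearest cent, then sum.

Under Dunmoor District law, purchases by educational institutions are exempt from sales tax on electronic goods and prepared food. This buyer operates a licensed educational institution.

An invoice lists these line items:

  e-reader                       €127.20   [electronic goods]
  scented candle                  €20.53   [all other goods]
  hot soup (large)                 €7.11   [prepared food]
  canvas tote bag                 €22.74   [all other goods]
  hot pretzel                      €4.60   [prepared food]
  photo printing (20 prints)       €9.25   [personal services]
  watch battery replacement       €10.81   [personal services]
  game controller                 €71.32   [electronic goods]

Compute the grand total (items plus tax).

€277.15

E-reader €127.20: electronic goods, buyer-exempt → 0% → €0.00
Scented candle €20.53: all other goods → 4.5% → €0.92
Hot soup (large) €7.11: prepared food, buyer-exempt → 0% → €0.00
Canvas tote bag €22.74: all other goods → 4.5% → €1.02
Hot pretzel €4.60: prepared food, buyer-exempt → 0% → €0.00
Photo printing (20 prints) €9.25: personal services → 8.25% → €0.76
Watch battery replacement €10.81: personal services → 8.25% → €0.89
Game controller €71.32: electronic goods, buyer-exempt → 0% → €0.00
Subtotal = €273.56; tax = €3.59; total due = €277.15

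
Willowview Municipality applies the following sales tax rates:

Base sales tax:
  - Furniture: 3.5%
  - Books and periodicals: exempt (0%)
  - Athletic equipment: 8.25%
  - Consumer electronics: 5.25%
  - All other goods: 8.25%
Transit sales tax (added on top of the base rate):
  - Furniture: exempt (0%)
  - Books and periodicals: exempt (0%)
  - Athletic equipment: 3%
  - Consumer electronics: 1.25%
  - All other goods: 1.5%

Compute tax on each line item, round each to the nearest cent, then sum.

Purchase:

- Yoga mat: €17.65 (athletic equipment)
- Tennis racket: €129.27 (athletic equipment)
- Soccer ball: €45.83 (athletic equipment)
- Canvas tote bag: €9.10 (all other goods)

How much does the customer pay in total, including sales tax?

Yoga mat €17.65: athletic equipment → 8.25% + 3% transit = 11.25% → €1.99
Tennis racket €129.27: athletic equipment → 8.25% + 3% transit = 11.25% → €14.54
Soccer ball €45.83: athletic equipment → 8.25% + 3% transit = 11.25% → €5.16
Canvas tote bag €9.10: all other goods → 8.25% + 1.5% transit = 9.75% → €0.89
Subtotal = €201.85; tax = €22.58; total due = €224.43

€224.43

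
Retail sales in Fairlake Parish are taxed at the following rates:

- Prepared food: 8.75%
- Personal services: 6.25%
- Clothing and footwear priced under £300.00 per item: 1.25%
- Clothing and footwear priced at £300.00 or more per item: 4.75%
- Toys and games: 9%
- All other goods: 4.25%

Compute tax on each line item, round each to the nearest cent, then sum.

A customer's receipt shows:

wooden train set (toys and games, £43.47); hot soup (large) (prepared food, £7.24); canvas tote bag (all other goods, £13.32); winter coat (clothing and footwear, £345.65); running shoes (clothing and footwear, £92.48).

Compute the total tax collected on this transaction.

£22.69

Wooden train set £43.47: toys and games → 9% → £3.91
Hot soup (large) £7.24: prepared food → 8.75% → £0.63
Canvas tote bag £13.32: all other goods → 4.25% → £0.57
Winter coat £345.65: clothing and footwear, £300.00 or more → 4.75% → £16.42
Running shoes £92.48: clothing and footwear, under £300.00 → 1.25% → £1.16
Total tax = £3.91 + £0.63 + £0.57 + £16.42 + £1.16 = £22.69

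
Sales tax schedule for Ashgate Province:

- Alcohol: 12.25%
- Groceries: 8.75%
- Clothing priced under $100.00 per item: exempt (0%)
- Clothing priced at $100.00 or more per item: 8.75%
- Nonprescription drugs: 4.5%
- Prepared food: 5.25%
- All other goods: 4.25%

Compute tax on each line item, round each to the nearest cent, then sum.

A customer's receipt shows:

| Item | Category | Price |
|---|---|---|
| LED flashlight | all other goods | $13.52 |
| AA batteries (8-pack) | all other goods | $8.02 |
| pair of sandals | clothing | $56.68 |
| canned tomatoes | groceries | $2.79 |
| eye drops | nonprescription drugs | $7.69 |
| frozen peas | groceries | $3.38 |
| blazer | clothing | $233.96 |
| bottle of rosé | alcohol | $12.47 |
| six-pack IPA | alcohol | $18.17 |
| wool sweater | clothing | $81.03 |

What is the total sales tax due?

LED flashlight $13.52: all other goods → 4.25% → $0.57
AA batteries (8-pack) $8.02: all other goods → 4.25% → $0.34
Pair of sandals $56.68: clothing, under $100.00 → 0% → $0.00
Canned tomatoes $2.79: groceries → 8.75% → $0.24
Eye drops $7.69: nonprescription drugs → 4.5% → $0.35
Frozen peas $3.38: groceries → 8.75% → $0.30
Blazer $233.96: clothing, $100.00 or more → 8.75% → $20.47
Bottle of rosé $12.47: alcohol → 12.25% → $1.53
Six-pack IPA $18.17: alcohol → 12.25% → $2.23
Wool sweater $81.03: clothing, under $100.00 → 0% → $0.00
Total tax = $0.57 + $0.34 + $0.24 + $0.35 + $0.30 + $20.47 + $1.53 + $2.23 = $26.03

$26.03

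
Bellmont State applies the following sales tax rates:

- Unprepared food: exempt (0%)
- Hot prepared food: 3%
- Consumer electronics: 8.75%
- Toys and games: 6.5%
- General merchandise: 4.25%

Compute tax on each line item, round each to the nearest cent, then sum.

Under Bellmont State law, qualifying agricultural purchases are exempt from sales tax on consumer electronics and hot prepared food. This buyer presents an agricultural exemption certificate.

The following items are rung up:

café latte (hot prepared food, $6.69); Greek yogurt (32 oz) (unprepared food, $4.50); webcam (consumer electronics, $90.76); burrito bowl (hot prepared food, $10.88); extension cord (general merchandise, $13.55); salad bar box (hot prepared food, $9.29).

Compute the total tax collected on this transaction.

$0.58

Café latte $6.69: hot prepared food, buyer-exempt → 0% → $0.00
Greek yogurt (32 oz) $4.50: unprepared food → 0% → $0.00
Webcam $90.76: consumer electronics, buyer-exempt → 0% → $0.00
Burrito bowl $10.88: hot prepared food, buyer-exempt → 0% → $0.00
Extension cord $13.55: general merchandise → 4.25% → $0.58
Salad bar box $9.29: hot prepared food, buyer-exempt → 0% → $0.00
Total tax = $0.58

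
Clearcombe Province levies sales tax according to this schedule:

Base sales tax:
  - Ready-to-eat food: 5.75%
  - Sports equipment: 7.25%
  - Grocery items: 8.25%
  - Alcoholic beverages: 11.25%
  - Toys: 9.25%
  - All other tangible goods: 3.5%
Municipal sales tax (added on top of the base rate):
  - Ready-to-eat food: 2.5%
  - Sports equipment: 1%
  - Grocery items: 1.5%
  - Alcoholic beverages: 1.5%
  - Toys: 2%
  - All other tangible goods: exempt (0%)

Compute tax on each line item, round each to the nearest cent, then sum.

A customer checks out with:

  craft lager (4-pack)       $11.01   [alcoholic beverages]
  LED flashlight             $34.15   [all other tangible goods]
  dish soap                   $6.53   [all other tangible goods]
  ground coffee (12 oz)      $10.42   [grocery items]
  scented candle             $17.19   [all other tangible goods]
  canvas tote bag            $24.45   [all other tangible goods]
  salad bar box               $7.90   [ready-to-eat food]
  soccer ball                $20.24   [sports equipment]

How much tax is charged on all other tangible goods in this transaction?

$2.89

LED flashlight $34.15: all other tangible goods → 3.5% + 0% municipal = 3.5% → $1.20
Dish soap $6.53: all other tangible goods → 3.5% + 0% municipal = 3.5% → $0.23
Scented candle $17.19: all other tangible goods → 3.5% + 0% municipal = 3.5% → $0.60
Canvas tote bag $24.45: all other tangible goods → 3.5% + 0% municipal = 3.5% → $0.86
Tax on all other tangible goods = $1.20 + $0.23 + $0.60 + $0.86 = $2.89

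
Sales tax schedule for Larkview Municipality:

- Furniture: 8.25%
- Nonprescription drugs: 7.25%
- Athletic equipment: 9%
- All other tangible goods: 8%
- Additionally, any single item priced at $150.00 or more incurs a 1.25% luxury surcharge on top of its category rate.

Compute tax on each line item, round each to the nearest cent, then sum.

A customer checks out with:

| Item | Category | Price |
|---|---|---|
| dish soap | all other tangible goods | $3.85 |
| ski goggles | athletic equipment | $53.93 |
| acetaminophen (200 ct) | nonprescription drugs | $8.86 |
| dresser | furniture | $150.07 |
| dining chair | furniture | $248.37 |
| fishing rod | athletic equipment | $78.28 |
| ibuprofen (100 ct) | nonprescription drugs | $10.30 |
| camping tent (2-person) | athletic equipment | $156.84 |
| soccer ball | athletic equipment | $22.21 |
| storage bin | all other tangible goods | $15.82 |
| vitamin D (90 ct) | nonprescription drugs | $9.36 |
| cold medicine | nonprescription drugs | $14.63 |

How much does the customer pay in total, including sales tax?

$845.07

Dish soap $3.85: all other tangible goods → 8% → $0.31
Ski goggles $53.93: athletic equipment → 9% → $4.85
Acetaminophen (200 ct) $8.86: nonprescription drugs → 7.25% → $0.64
Dresser $150.07: furniture → 8.25% + 1.25% surcharge = 9.5% → $14.26
Dining chair $248.37: furniture → 8.25% + 1.25% surcharge = 9.5% → $23.60
Fishing rod $78.28: athletic equipment → 9% → $7.05
Ibuprofen (100 ct) $10.30: nonprescription drugs → 7.25% → $0.75
Camping tent (2-person) $156.84: athletic equipment → 9% + 1.25% surcharge = 10.25% → $16.08
Soccer ball $22.21: athletic equipment → 9% → $2.00
Storage bin $15.82: all other tangible goods → 8% → $1.27
Vitamin D (90 ct) $9.36: nonprescription drugs → 7.25% → $0.68
Cold medicine $14.63: nonprescription drugs → 7.25% → $1.06
Subtotal = $772.52; tax = $72.55; total due = $845.07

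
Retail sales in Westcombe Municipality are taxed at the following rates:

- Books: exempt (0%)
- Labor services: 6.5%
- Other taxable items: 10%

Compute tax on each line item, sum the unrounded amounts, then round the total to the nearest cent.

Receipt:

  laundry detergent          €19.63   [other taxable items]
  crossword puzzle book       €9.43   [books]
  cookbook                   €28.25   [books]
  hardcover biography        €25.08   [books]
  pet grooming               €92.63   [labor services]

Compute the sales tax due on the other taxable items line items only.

Laundry detergent €19.63: other taxable items → 10% → €1.963
Tax on other taxable items: unrounded sum = €1.963 → €1.96

€1.96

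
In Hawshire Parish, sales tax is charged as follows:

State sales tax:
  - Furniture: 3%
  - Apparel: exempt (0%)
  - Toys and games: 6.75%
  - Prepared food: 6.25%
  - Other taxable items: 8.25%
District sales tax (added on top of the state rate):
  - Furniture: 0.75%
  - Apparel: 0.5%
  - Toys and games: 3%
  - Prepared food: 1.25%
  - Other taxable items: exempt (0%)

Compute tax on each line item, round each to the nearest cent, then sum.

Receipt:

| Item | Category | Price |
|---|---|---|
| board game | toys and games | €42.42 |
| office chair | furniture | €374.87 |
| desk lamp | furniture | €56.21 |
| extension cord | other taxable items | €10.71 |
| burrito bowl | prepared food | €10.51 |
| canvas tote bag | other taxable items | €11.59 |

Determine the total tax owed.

€22.94

Board game €42.42: toys and games → 6.75% + 3% district = 9.75% → €4.14
Office chair €374.87: furniture → 3% + 0.75% district = 3.75% → €14.06
Desk lamp €56.21: furniture → 3% + 0.75% district = 3.75% → €2.11
Extension cord €10.71: other taxable items → 8.25% + 0% district = 8.25% → €0.88
Burrito bowl €10.51: prepared food → 6.25% + 1.25% district = 7.5% → €0.79
Canvas tote bag €11.59: other taxable items → 8.25% + 0% district = 8.25% → €0.96
Total tax = €4.14 + €14.06 + €2.11 + €0.88 + €0.79 + €0.96 = €22.94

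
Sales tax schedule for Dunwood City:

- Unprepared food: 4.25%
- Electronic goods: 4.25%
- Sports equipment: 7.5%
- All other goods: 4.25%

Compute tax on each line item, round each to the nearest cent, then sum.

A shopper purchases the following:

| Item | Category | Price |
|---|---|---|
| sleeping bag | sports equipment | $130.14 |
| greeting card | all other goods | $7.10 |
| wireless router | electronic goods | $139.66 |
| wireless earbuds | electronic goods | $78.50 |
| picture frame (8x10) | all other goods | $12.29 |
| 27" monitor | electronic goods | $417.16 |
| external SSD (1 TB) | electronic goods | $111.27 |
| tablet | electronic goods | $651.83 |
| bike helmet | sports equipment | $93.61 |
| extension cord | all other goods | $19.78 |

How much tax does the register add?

$77.88

Sleeping bag $130.14: sports equipment → 7.5% → $9.76
Greeting card $7.10: all other goods → 4.25% → $0.30
Wireless router $139.66: electronic goods → 4.25% → $5.94
Wireless earbuds $78.50: electronic goods → 4.25% → $3.34
Picture frame (8x10) $12.29: all other goods → 4.25% → $0.52
27" monitor $417.16: electronic goods → 4.25% → $17.73
External SSD (1 TB) $111.27: electronic goods → 4.25% → $4.73
Tablet $651.83: electronic goods → 4.25% → $27.70
Bike helmet $93.61: sports equipment → 7.5% → $7.02
Extension cord $19.78: all other goods → 4.25% → $0.84
Total tax = $9.76 + $0.30 + $5.94 + $3.34 + $0.52 + $17.73 + $4.73 + $27.70 + $7.02 + $0.84 = $77.88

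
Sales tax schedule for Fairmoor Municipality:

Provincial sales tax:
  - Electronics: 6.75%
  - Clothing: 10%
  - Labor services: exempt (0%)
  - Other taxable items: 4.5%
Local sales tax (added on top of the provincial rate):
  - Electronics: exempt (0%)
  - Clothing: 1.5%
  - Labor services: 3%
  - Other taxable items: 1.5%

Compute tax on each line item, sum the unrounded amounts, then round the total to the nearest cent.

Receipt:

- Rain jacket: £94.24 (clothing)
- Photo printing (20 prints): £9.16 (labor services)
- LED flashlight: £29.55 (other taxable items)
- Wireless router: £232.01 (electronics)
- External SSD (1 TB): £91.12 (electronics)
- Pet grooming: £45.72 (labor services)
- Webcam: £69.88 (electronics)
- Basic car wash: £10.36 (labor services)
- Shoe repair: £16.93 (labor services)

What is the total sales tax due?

Rain jacket £94.24: clothing → 10% + 1.5% local = 11.5% → £10.8376
Photo printing (20 prints) £9.16: labor services → 0% + 3% local = 3% → £0.2748
LED flashlight £29.55: other taxable items → 4.5% + 1.5% local = 6% → £1.773
Wireless router £232.01: electronics → 6.75% + 0% local = 6.75% → £15.660675
External SSD (1 TB) £91.12: electronics → 6.75% + 0% local = 6.75% → £6.1506
Pet grooming £45.72: labor services → 0% + 3% local = 3% → £1.3716
Webcam £69.88: electronics → 6.75% + 0% local = 6.75% → £4.7169
Basic car wash £10.36: labor services → 0% + 3% local = 3% → £0.3108
Shoe repair £16.93: labor services → 0% + 3% local = 3% → £0.5079
Unrounded tax sum = £41.603875 → £41.60

£41.60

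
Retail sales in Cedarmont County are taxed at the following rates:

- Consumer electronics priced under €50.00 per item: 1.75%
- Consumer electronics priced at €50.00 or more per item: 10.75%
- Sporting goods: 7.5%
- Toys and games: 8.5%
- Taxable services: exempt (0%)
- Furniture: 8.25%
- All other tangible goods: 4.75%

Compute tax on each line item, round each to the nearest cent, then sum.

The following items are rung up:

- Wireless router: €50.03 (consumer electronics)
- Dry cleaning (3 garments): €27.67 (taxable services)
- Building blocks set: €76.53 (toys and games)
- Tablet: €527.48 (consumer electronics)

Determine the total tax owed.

Wireless router €50.03: consumer electronics, €50.00 or more → 10.75% → €5.38
Dry cleaning (3 garments) €27.67: taxable services → 0% → €0.00
Building blocks set €76.53: toys and games → 8.5% → €6.51
Tablet €527.48: consumer electronics, €50.00 or more → 10.75% → €56.70
Total tax = €5.38 + €6.51 + €56.70 = €68.59

€68.59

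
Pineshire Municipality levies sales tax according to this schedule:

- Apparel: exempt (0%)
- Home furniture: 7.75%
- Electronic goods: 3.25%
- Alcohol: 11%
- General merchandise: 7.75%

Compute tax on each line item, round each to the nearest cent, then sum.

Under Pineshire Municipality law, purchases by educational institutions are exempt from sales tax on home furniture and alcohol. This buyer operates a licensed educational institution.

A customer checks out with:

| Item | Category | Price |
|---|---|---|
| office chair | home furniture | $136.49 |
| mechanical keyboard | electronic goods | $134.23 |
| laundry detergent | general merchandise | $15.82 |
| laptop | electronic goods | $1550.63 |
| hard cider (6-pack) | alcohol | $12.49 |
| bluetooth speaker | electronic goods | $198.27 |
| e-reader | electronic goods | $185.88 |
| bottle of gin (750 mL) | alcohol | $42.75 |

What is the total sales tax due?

Office chair $136.49: home furniture, buyer-exempt → 0% → $0.00
Mechanical keyboard $134.23: electronic goods → 3.25% → $4.36
Laundry detergent $15.82: general merchandise → 7.75% → $1.23
Laptop $1550.63: electronic goods → 3.25% → $50.40
Hard cider (6-pack) $12.49: alcohol, buyer-exempt → 0% → $0.00
Bluetooth speaker $198.27: electronic goods → 3.25% → $6.44
E-reader $185.88: electronic goods → 3.25% → $6.04
Bottle of gin (750 mL) $42.75: alcohol, buyer-exempt → 0% → $0.00
Total tax = $4.36 + $1.23 + $50.40 + $6.44 + $6.04 = $68.47

$68.47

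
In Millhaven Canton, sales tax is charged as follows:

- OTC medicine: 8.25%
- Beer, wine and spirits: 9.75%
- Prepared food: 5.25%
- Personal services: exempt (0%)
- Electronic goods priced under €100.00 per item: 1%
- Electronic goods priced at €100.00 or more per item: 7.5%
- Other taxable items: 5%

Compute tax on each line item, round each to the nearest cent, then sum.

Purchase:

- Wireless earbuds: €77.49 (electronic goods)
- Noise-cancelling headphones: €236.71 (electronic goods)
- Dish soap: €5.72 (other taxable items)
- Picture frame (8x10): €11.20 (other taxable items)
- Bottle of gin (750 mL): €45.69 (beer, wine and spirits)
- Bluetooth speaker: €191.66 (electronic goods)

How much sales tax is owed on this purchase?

€38.19

Wireless earbuds €77.49: electronic goods, under €100.00 → 1% → €0.77
Noise-cancelling headphones €236.71: electronic goods, €100.00 or more → 7.5% → €17.75
Dish soap €5.72: other taxable items → 5% → €0.29
Picture frame (8x10) €11.20: other taxable items → 5% → €0.56
Bottle of gin (750 mL) €45.69: beer, wine and spirits → 9.75% → €4.45
Bluetooth speaker €191.66: electronic goods, €100.00 or more → 7.5% → €14.37
Total tax = €0.77 + €17.75 + €0.29 + €0.56 + €4.45 + €14.37 = €38.19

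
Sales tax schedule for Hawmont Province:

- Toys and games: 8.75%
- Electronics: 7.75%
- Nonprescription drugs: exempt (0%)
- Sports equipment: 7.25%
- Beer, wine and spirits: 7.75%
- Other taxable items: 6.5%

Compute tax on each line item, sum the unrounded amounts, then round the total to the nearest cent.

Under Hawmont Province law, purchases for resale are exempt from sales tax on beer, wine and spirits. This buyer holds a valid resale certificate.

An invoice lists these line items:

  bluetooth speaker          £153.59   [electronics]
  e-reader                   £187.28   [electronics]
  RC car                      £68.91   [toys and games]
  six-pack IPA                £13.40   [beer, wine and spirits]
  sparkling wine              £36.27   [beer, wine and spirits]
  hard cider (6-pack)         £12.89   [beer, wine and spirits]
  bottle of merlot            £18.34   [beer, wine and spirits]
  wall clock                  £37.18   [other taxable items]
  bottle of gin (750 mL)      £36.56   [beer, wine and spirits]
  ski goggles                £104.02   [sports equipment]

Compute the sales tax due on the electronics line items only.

Bluetooth speaker £153.59: electronics → 7.75% → £11.903225
E-reader £187.28: electronics → 7.75% → £14.5142
Tax on electronics: unrounded sum = £26.417425 → £26.42

£26.42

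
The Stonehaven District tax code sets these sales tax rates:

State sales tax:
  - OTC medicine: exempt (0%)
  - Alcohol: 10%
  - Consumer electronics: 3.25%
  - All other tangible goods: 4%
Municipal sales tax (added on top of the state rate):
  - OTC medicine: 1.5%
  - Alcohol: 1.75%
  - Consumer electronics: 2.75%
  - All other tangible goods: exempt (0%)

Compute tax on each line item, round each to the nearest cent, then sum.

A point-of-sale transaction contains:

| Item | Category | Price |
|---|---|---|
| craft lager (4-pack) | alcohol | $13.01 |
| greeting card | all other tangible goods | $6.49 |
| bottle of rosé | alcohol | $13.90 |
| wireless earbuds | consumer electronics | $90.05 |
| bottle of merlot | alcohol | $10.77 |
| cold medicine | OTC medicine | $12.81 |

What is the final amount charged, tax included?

Craft lager (4-pack) $13.01: alcohol → 10% + 1.75% municipal = 11.75% → $1.53
Greeting card $6.49: all other tangible goods → 4% + 0% municipal = 4% → $0.26
Bottle of rosé $13.90: alcohol → 10% + 1.75% municipal = 11.75% → $1.63
Wireless earbuds $90.05: consumer electronics → 3.25% + 2.75% municipal = 6% → $5.40
Bottle of merlot $10.77: alcohol → 10% + 1.75% municipal = 11.75% → $1.27
Cold medicine $12.81: OTC medicine → 0% + 1.5% municipal = 1.5% → $0.19
Subtotal = $147.03; tax = $10.28; total due = $157.31

$157.31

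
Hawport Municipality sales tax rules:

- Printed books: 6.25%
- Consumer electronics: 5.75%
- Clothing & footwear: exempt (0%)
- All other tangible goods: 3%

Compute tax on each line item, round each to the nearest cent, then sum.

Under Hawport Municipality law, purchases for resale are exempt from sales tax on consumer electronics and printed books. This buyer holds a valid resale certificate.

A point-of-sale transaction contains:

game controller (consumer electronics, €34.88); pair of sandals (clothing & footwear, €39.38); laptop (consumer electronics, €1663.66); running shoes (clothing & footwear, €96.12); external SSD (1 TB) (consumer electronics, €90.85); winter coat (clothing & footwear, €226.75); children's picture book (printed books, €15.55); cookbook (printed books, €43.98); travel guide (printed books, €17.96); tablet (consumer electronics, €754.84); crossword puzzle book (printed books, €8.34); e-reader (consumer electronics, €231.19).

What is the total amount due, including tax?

€3223.50

Game controller €34.88: consumer electronics, buyer-exempt → 0% → €0.00
Pair of sandals €39.38: clothing & footwear → 0% → €0.00
Laptop €1663.66: consumer electronics, buyer-exempt → 0% → €0.00
Running shoes €96.12: clothing & footwear → 0% → €0.00
External SSD (1 TB) €90.85: consumer electronics, buyer-exempt → 0% → €0.00
Winter coat €226.75: clothing & footwear → 0% → €0.00
Children's picture book €15.55: printed books, buyer-exempt → 0% → €0.00
Cookbook €43.98: printed books, buyer-exempt → 0% → €0.00
Travel guide €17.96: printed books, buyer-exempt → 0% → €0.00
Tablet €754.84: consumer electronics, buyer-exempt → 0% → €0.00
Crossword puzzle book €8.34: printed books, buyer-exempt → 0% → €0.00
E-reader €231.19: consumer electronics, buyer-exempt → 0% → €0.00
Subtotal = €3223.50; tax = €0.00; total due = €3223.50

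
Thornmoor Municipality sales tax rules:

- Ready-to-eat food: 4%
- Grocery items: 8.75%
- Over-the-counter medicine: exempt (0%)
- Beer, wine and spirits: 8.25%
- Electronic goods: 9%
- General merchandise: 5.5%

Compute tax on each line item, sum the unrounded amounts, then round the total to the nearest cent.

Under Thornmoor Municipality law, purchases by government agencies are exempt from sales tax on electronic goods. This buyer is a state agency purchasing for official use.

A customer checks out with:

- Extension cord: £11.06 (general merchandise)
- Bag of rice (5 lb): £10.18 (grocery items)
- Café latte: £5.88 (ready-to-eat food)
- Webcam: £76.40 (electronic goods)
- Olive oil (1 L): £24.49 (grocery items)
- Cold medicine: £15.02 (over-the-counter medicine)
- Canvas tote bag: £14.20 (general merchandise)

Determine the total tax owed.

Extension cord £11.06: general merchandise → 5.5% → £0.6083
Bag of rice (5 lb) £10.18: grocery items → 8.75% → £0.89075
Café latte £5.88: ready-to-eat food → 4% → £0.2352
Webcam £76.40: electronic goods, buyer-exempt → 0% → £0.00
Olive oil (1 L) £24.49: grocery items → 8.75% → £2.142875
Cold medicine £15.02: over-the-counter medicine → 0% → £0.00
Canvas tote bag £14.20: general merchandise → 5.5% → £0.781
Unrounded tax sum = £4.658125 → £4.66

£4.66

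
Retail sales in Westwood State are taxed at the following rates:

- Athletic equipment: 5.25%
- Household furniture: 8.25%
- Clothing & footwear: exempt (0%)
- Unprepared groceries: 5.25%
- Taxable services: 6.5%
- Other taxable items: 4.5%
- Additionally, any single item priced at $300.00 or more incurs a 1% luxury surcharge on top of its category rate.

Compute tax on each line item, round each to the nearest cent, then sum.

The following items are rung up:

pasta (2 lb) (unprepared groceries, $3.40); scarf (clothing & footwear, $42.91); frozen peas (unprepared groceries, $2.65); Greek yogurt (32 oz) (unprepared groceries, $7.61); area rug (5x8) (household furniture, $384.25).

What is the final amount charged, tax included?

$477.08

Pasta (2 lb) $3.40: unprepared groceries → 5.25% → $0.18
Scarf $42.91: clothing & footwear → 0% → $0.00
Frozen peas $2.65: unprepared groceries → 5.25% → $0.14
Greek yogurt (32 oz) $7.61: unprepared groceries → 5.25% → $0.40
Area rug (5x8) $384.25: household furniture → 8.25% + 1% surcharge = 9.25% → $35.54
Subtotal = $440.82; tax = $36.26; total due = $477.08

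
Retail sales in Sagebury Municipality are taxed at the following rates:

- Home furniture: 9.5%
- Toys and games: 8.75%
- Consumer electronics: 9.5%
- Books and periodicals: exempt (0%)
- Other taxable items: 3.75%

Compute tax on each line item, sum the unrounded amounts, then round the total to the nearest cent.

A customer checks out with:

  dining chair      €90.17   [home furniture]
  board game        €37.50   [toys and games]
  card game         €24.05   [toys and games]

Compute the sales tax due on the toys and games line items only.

€5.39

Board game €37.50: toys and games → 8.75% → €3.28125
Card game €24.05: toys and games → 8.75% → €2.104375
Tax on toys and games: unrounded sum = €5.385625 → €5.39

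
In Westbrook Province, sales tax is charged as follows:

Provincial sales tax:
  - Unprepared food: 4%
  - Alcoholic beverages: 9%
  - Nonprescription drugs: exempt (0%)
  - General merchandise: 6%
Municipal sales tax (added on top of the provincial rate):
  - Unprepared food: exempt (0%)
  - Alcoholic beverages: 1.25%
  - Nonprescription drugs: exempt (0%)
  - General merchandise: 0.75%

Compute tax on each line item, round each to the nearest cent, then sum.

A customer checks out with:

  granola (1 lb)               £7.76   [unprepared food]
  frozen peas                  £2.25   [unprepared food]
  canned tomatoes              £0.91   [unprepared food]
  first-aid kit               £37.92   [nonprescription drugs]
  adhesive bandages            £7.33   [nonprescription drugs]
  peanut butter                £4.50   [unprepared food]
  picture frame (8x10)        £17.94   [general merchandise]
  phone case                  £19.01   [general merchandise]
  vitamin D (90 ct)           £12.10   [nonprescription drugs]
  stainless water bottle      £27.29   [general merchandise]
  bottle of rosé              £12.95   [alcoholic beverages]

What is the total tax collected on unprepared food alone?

Granola (1 lb) £7.76: unprepared food → 4% + 0% municipal = 4% → £0.31
Frozen peas £2.25: unprepared food → 4% + 0% municipal = 4% → £0.09
Canned tomatoes £0.91: unprepared food → 4% + 0% municipal = 4% → £0.04
Peanut butter £4.50: unprepared food → 4% + 0% municipal = 4% → £0.18
Tax on unprepared food = £0.31 + £0.09 + £0.04 + £0.18 = £0.62

£0.62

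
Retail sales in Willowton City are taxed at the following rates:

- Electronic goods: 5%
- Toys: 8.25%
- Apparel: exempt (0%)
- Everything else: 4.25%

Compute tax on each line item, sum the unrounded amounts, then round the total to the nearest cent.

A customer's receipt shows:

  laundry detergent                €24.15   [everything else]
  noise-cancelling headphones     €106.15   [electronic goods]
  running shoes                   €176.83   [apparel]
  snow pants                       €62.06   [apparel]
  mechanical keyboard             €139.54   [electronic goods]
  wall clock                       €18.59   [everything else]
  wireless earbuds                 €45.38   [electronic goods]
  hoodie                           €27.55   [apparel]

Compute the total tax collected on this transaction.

Laundry detergent €24.15: everything else → 4.25% → €1.026375
Noise-cancelling headphones €106.15: electronic goods → 5% → €5.3075
Running shoes €176.83: apparel → 0% → €0.00
Snow pants €62.06: apparel → 0% → €0.00
Mechanical keyboard €139.54: electronic goods → 5% → €6.977
Wall clock €18.59: everything else → 4.25% → €0.790075
Wireless earbuds €45.38: electronic goods → 5% → €2.269
Hoodie €27.55: apparel → 0% → €0.00
Unrounded tax sum = €16.36995 → €16.37

€16.37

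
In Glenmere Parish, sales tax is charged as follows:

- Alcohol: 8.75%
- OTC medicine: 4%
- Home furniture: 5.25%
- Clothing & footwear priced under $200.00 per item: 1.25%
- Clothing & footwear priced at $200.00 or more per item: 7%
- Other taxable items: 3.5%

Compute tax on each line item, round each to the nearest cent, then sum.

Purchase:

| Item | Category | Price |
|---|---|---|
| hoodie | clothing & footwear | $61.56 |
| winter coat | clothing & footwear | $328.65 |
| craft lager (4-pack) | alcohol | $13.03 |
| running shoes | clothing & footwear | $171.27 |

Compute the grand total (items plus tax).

Hoodie $61.56: clothing & footwear, under $200.00 → 1.25% → $0.77
Winter coat $328.65: clothing & footwear, $200.00 or more → 7% → $23.01
Craft lager (4-pack) $13.03: alcohol → 8.75% → $1.14
Running shoes $171.27: clothing & footwear, under $200.00 → 1.25% → $2.14
Subtotal = $574.51; tax = $27.06; total due = $601.57

$601.57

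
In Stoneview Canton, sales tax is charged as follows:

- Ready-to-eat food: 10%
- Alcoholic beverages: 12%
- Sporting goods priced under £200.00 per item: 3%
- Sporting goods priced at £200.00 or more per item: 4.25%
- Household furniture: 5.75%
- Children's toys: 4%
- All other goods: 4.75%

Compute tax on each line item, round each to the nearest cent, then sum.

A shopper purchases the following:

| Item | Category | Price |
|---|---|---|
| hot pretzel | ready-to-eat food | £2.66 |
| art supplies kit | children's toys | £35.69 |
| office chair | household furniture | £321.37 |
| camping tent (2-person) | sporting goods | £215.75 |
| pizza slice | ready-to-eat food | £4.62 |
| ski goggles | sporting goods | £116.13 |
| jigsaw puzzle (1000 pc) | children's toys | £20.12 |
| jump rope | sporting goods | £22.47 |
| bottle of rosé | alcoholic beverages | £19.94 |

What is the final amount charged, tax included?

Hot pretzel £2.66: ready-to-eat food → 10% → £0.27
Art supplies kit £35.69: children's toys → 4% → £1.43
Office chair £321.37: household furniture → 5.75% → £18.48
Camping tent (2-person) £215.75: sporting goods, £200.00 or more → 4.25% → £9.17
Pizza slice £4.62: ready-to-eat food → 10% → £0.46
Ski goggles £116.13: sporting goods, under £200.00 → 3% → £3.48
Jigsaw puzzle (1000 pc) £20.12: children's toys → 4% → £0.80
Jump rope £22.47: sporting goods, under £200.00 → 3% → £0.67
Bottle of rosé £19.94: alcoholic beverages → 12% → £2.39
Subtotal = £758.75; tax = £37.15; total due = £795.90

£795.90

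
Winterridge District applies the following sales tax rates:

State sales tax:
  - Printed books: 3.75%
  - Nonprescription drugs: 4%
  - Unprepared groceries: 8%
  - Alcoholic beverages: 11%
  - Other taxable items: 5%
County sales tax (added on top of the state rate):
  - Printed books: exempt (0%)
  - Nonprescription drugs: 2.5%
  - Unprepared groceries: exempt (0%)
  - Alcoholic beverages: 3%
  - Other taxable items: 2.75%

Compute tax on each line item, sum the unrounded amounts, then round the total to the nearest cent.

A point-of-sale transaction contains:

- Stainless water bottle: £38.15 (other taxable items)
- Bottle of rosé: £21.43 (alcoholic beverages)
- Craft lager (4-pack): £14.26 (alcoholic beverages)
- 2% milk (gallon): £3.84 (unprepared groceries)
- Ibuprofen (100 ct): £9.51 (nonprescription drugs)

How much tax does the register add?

Stainless water bottle £38.15: other taxable items → 5% + 2.75% county = 7.75% → £2.956625
Bottle of rosé £21.43: alcoholic beverages → 11% + 3% county = 14% → £3.0002
Craft lager (4-pack) £14.26: alcoholic beverages → 11% + 3% county = 14% → £1.9964
2% milk (gallon) £3.84: unprepared groceries → 8% + 0% county = 8% → £0.3072
Ibuprofen (100 ct) £9.51: nonprescription drugs → 4% + 2.5% county = 6.5% → £0.61815
Unrounded tax sum = £8.878575 → £8.88

£8.88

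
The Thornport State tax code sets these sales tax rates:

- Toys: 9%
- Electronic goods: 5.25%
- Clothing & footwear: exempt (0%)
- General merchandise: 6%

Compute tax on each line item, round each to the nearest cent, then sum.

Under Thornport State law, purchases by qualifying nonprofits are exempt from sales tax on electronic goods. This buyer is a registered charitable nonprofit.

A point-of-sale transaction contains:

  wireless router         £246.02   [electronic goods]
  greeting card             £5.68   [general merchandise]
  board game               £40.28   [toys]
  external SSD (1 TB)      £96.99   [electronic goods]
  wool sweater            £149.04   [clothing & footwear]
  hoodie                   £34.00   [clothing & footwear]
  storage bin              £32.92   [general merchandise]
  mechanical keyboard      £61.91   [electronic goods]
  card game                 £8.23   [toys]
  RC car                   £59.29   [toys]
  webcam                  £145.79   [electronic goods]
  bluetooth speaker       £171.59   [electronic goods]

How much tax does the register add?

£12.03

Wireless router £246.02: electronic goods, buyer-exempt → 0% → £0.00
Greeting card £5.68: general merchandise → 6% → £0.34
Board game £40.28: toys → 9% → £3.63
External SSD (1 TB) £96.99: electronic goods, buyer-exempt → 0% → £0.00
Wool sweater £149.04: clothing & footwear → 0% → £0.00
Hoodie £34.00: clothing & footwear → 0% → £0.00
Storage bin £32.92: general merchandise → 6% → £1.98
Mechanical keyboard £61.91: electronic goods, buyer-exempt → 0% → £0.00
Card game £8.23: toys → 9% → £0.74
RC car £59.29: toys → 9% → £5.34
Webcam £145.79: electronic goods, buyer-exempt → 0% → £0.00
Bluetooth speaker £171.59: electronic goods, buyer-exempt → 0% → £0.00
Total tax = £0.34 + £3.63 + £1.98 + £0.74 + £5.34 = £12.03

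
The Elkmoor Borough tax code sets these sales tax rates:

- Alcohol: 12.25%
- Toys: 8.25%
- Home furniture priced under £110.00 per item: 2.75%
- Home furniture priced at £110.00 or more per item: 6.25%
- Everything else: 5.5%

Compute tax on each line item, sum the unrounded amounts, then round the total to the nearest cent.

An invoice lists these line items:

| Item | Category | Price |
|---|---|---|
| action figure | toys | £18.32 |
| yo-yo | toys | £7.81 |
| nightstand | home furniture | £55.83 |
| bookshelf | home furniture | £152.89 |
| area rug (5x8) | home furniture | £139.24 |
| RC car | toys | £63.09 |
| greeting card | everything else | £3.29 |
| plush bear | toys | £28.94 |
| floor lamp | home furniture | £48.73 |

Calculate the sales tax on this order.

Action figure £18.32: toys → 8.25% → £1.5114
Yo-yo £7.81: toys → 8.25% → £0.644325
Nightstand £55.83: home furniture, under £110.00 → 2.75% → £1.535325
Bookshelf £152.89: home furniture, £110.00 or more → 6.25% → £9.555625
Area rug (5x8) £139.24: home furniture, £110.00 or more → 6.25% → £8.7025
RC car £63.09: toys → 8.25% → £5.204925
Greeting card £3.29: everything else → 5.5% → £0.18095
Plush bear £28.94: toys → 8.25% → £2.38755
Floor lamp £48.73: home furniture, under £110.00 → 2.75% → £1.340075
Unrounded tax sum = £31.062675 → £31.06

£31.06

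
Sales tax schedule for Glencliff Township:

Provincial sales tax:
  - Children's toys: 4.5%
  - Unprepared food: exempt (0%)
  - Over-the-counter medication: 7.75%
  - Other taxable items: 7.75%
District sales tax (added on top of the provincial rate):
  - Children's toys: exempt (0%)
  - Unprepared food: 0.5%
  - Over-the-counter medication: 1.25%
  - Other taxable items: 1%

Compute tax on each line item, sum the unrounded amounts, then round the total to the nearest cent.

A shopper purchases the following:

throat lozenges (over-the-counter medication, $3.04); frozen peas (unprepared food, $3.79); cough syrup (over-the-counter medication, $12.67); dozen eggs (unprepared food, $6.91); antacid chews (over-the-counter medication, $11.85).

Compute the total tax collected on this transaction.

$2.53

Throat lozenges $3.04: over-the-counter medication → 7.75% + 1.25% district = 9% → $0.2736
Frozen peas $3.79: unprepared food → 0% + 0.5% district = 0.5% → $0.01895
Cough syrup $12.67: over-the-counter medication → 7.75% + 1.25% district = 9% → $1.1403
Dozen eggs $6.91: unprepared food → 0% + 0.5% district = 0.5% → $0.03455
Antacid chews $11.85: over-the-counter medication → 7.75% + 1.25% district = 9% → $1.0665
Unrounded tax sum = $2.5339 → $2.53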